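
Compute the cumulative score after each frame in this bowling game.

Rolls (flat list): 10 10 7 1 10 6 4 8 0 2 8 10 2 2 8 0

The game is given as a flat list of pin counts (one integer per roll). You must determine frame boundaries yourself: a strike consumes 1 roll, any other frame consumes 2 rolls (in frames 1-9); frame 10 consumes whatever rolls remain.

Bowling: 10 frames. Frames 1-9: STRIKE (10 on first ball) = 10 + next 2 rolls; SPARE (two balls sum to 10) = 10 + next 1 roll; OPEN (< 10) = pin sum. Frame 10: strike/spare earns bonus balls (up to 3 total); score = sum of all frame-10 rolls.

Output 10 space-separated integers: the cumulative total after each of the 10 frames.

Answer: 27 45 53 73 91 99 119 133 137 145

Derivation:
Frame 1: STRIKE. 10 + next two rolls (10+7) = 27. Cumulative: 27
Frame 2: STRIKE. 10 + next two rolls (7+1) = 18. Cumulative: 45
Frame 3: OPEN (7+1=8). Cumulative: 53
Frame 4: STRIKE. 10 + next two rolls (6+4) = 20. Cumulative: 73
Frame 5: SPARE (6+4=10). 10 + next roll (8) = 18. Cumulative: 91
Frame 6: OPEN (8+0=8). Cumulative: 99
Frame 7: SPARE (2+8=10). 10 + next roll (10) = 20. Cumulative: 119
Frame 8: STRIKE. 10 + next two rolls (2+2) = 14. Cumulative: 133
Frame 9: OPEN (2+2=4). Cumulative: 137
Frame 10: OPEN. Sum of all frame-10 rolls (8+0) = 8. Cumulative: 145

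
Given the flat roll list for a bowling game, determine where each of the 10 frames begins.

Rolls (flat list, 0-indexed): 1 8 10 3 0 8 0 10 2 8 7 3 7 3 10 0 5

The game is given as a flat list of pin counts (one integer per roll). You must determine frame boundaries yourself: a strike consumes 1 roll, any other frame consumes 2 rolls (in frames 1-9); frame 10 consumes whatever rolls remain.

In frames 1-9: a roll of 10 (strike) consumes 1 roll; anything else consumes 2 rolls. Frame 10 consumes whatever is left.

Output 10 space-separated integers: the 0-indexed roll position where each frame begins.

Frame 1 starts at roll index 0: rolls=1,8 (sum=9), consumes 2 rolls
Frame 2 starts at roll index 2: roll=10 (strike), consumes 1 roll
Frame 3 starts at roll index 3: rolls=3,0 (sum=3), consumes 2 rolls
Frame 4 starts at roll index 5: rolls=8,0 (sum=8), consumes 2 rolls
Frame 5 starts at roll index 7: roll=10 (strike), consumes 1 roll
Frame 6 starts at roll index 8: rolls=2,8 (sum=10), consumes 2 rolls
Frame 7 starts at roll index 10: rolls=7,3 (sum=10), consumes 2 rolls
Frame 8 starts at roll index 12: rolls=7,3 (sum=10), consumes 2 rolls
Frame 9 starts at roll index 14: roll=10 (strike), consumes 1 roll
Frame 10 starts at roll index 15: 2 remaining rolls

Answer: 0 2 3 5 7 8 10 12 14 15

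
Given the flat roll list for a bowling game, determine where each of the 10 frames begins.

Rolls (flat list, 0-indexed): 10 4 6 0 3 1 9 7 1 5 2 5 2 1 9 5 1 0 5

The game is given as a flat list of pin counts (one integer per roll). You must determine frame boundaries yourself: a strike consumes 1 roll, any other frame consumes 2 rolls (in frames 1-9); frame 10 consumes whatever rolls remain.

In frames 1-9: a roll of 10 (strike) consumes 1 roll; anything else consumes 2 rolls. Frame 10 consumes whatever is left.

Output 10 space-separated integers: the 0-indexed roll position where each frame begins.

Frame 1 starts at roll index 0: roll=10 (strike), consumes 1 roll
Frame 2 starts at roll index 1: rolls=4,6 (sum=10), consumes 2 rolls
Frame 3 starts at roll index 3: rolls=0,3 (sum=3), consumes 2 rolls
Frame 4 starts at roll index 5: rolls=1,9 (sum=10), consumes 2 rolls
Frame 5 starts at roll index 7: rolls=7,1 (sum=8), consumes 2 rolls
Frame 6 starts at roll index 9: rolls=5,2 (sum=7), consumes 2 rolls
Frame 7 starts at roll index 11: rolls=5,2 (sum=7), consumes 2 rolls
Frame 8 starts at roll index 13: rolls=1,9 (sum=10), consumes 2 rolls
Frame 9 starts at roll index 15: rolls=5,1 (sum=6), consumes 2 rolls
Frame 10 starts at roll index 17: 2 remaining rolls

Answer: 0 1 3 5 7 9 11 13 15 17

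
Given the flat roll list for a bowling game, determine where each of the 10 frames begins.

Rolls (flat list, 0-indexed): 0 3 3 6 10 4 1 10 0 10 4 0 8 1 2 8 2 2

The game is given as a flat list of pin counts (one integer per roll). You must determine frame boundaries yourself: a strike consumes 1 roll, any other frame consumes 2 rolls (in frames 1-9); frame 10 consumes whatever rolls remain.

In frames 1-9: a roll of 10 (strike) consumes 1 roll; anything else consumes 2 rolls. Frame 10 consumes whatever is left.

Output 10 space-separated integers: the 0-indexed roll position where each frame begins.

Answer: 0 2 4 5 7 8 10 12 14 16

Derivation:
Frame 1 starts at roll index 0: rolls=0,3 (sum=3), consumes 2 rolls
Frame 2 starts at roll index 2: rolls=3,6 (sum=9), consumes 2 rolls
Frame 3 starts at roll index 4: roll=10 (strike), consumes 1 roll
Frame 4 starts at roll index 5: rolls=4,1 (sum=5), consumes 2 rolls
Frame 5 starts at roll index 7: roll=10 (strike), consumes 1 roll
Frame 6 starts at roll index 8: rolls=0,10 (sum=10), consumes 2 rolls
Frame 7 starts at roll index 10: rolls=4,0 (sum=4), consumes 2 rolls
Frame 8 starts at roll index 12: rolls=8,1 (sum=9), consumes 2 rolls
Frame 9 starts at roll index 14: rolls=2,8 (sum=10), consumes 2 rolls
Frame 10 starts at roll index 16: 2 remaining rolls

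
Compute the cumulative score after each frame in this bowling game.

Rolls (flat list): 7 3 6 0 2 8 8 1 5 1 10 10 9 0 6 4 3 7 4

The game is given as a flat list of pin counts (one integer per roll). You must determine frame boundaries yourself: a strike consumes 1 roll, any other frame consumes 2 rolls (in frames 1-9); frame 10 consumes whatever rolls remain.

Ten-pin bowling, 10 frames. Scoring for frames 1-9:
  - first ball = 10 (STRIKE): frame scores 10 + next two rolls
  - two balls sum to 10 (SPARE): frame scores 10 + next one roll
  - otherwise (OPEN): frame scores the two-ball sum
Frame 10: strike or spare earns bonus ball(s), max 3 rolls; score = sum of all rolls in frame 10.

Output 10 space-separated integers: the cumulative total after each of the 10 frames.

Frame 1: SPARE (7+3=10). 10 + next roll (6) = 16. Cumulative: 16
Frame 2: OPEN (6+0=6). Cumulative: 22
Frame 3: SPARE (2+8=10). 10 + next roll (8) = 18. Cumulative: 40
Frame 4: OPEN (8+1=9). Cumulative: 49
Frame 5: OPEN (5+1=6). Cumulative: 55
Frame 6: STRIKE. 10 + next two rolls (10+9) = 29. Cumulative: 84
Frame 7: STRIKE. 10 + next two rolls (9+0) = 19. Cumulative: 103
Frame 8: OPEN (9+0=9). Cumulative: 112
Frame 9: SPARE (6+4=10). 10 + next roll (3) = 13. Cumulative: 125
Frame 10: SPARE. Sum of all frame-10 rolls (3+7+4) = 14. Cumulative: 139

Answer: 16 22 40 49 55 84 103 112 125 139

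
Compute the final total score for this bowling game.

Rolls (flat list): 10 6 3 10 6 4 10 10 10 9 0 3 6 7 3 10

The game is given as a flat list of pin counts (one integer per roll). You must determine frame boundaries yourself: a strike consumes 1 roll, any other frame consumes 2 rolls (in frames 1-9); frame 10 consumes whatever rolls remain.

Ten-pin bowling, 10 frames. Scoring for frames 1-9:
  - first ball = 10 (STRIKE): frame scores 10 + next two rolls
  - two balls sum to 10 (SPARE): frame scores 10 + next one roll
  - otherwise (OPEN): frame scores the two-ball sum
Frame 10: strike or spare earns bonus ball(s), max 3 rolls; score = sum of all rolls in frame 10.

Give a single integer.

Answer: 184

Derivation:
Frame 1: STRIKE. 10 + next two rolls (6+3) = 19. Cumulative: 19
Frame 2: OPEN (6+3=9). Cumulative: 28
Frame 3: STRIKE. 10 + next two rolls (6+4) = 20. Cumulative: 48
Frame 4: SPARE (6+4=10). 10 + next roll (10) = 20. Cumulative: 68
Frame 5: STRIKE. 10 + next two rolls (10+10) = 30. Cumulative: 98
Frame 6: STRIKE. 10 + next two rolls (10+9) = 29. Cumulative: 127
Frame 7: STRIKE. 10 + next two rolls (9+0) = 19. Cumulative: 146
Frame 8: OPEN (9+0=9). Cumulative: 155
Frame 9: OPEN (3+6=9). Cumulative: 164
Frame 10: SPARE. Sum of all frame-10 rolls (7+3+10) = 20. Cumulative: 184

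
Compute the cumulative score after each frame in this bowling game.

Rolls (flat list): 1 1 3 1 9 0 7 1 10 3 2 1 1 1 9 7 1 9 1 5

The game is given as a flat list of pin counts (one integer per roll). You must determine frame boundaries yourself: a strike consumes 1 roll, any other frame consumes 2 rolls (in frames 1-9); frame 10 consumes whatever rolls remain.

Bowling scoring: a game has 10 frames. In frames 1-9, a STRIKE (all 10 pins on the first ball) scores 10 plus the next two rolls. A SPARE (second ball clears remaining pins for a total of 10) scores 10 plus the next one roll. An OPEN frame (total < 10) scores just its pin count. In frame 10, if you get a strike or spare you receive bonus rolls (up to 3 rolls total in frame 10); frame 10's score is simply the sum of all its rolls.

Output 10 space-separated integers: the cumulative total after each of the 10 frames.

Frame 1: OPEN (1+1=2). Cumulative: 2
Frame 2: OPEN (3+1=4). Cumulative: 6
Frame 3: OPEN (9+0=9). Cumulative: 15
Frame 4: OPEN (7+1=8). Cumulative: 23
Frame 5: STRIKE. 10 + next two rolls (3+2) = 15. Cumulative: 38
Frame 6: OPEN (3+2=5). Cumulative: 43
Frame 7: OPEN (1+1=2). Cumulative: 45
Frame 8: SPARE (1+9=10). 10 + next roll (7) = 17. Cumulative: 62
Frame 9: OPEN (7+1=8). Cumulative: 70
Frame 10: SPARE. Sum of all frame-10 rolls (9+1+5) = 15. Cumulative: 85

Answer: 2 6 15 23 38 43 45 62 70 85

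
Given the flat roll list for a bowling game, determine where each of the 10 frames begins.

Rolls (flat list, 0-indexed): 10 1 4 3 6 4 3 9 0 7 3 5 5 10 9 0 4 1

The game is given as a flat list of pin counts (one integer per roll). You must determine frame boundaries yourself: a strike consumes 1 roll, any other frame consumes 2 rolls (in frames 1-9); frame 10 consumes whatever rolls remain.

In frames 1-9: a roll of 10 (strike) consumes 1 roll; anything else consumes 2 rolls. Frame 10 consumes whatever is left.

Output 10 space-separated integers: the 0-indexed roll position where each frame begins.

Answer: 0 1 3 5 7 9 11 13 14 16

Derivation:
Frame 1 starts at roll index 0: roll=10 (strike), consumes 1 roll
Frame 2 starts at roll index 1: rolls=1,4 (sum=5), consumes 2 rolls
Frame 3 starts at roll index 3: rolls=3,6 (sum=9), consumes 2 rolls
Frame 4 starts at roll index 5: rolls=4,3 (sum=7), consumes 2 rolls
Frame 5 starts at roll index 7: rolls=9,0 (sum=9), consumes 2 rolls
Frame 6 starts at roll index 9: rolls=7,3 (sum=10), consumes 2 rolls
Frame 7 starts at roll index 11: rolls=5,5 (sum=10), consumes 2 rolls
Frame 8 starts at roll index 13: roll=10 (strike), consumes 1 roll
Frame 9 starts at roll index 14: rolls=9,0 (sum=9), consumes 2 rolls
Frame 10 starts at roll index 16: 2 remaining rolls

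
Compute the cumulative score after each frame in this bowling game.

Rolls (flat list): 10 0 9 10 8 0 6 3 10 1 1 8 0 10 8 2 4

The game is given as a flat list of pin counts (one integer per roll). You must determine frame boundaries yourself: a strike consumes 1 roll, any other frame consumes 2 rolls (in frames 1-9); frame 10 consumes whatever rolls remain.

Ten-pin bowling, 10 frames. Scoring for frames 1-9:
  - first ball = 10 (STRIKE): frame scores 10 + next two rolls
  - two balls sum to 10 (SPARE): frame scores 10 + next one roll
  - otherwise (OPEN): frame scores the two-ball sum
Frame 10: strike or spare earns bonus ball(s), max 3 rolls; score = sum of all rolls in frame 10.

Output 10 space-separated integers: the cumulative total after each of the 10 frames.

Answer: 19 28 46 54 63 75 77 85 105 119

Derivation:
Frame 1: STRIKE. 10 + next two rolls (0+9) = 19. Cumulative: 19
Frame 2: OPEN (0+9=9). Cumulative: 28
Frame 3: STRIKE. 10 + next two rolls (8+0) = 18. Cumulative: 46
Frame 4: OPEN (8+0=8). Cumulative: 54
Frame 5: OPEN (6+3=9). Cumulative: 63
Frame 6: STRIKE. 10 + next two rolls (1+1) = 12. Cumulative: 75
Frame 7: OPEN (1+1=2). Cumulative: 77
Frame 8: OPEN (8+0=8). Cumulative: 85
Frame 9: STRIKE. 10 + next two rolls (8+2) = 20. Cumulative: 105
Frame 10: SPARE. Sum of all frame-10 rolls (8+2+4) = 14. Cumulative: 119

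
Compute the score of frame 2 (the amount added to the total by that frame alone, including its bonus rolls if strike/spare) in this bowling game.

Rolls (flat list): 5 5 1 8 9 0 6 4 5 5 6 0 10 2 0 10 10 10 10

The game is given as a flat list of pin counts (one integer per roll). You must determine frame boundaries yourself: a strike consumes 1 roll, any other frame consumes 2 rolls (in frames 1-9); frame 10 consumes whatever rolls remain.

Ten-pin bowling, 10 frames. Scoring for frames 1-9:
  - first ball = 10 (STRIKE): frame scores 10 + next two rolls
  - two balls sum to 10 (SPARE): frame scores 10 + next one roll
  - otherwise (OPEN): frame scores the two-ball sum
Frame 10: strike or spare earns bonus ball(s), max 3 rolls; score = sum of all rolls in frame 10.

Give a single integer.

Answer: 9

Derivation:
Frame 1: SPARE (5+5=10). 10 + next roll (1) = 11. Cumulative: 11
Frame 2: OPEN (1+8=9). Cumulative: 20
Frame 3: OPEN (9+0=9). Cumulative: 29
Frame 4: SPARE (6+4=10). 10 + next roll (5) = 15. Cumulative: 44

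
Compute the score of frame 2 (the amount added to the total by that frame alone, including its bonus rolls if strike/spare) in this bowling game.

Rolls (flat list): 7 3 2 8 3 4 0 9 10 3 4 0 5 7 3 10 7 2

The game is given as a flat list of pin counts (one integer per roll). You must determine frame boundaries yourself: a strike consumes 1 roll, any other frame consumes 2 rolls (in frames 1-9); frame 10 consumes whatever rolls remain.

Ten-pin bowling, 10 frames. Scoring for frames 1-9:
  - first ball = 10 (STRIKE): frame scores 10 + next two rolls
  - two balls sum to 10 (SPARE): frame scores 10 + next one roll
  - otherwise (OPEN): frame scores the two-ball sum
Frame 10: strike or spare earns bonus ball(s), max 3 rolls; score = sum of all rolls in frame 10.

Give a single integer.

Answer: 13

Derivation:
Frame 1: SPARE (7+3=10). 10 + next roll (2) = 12. Cumulative: 12
Frame 2: SPARE (2+8=10). 10 + next roll (3) = 13. Cumulative: 25
Frame 3: OPEN (3+4=7). Cumulative: 32
Frame 4: OPEN (0+9=9). Cumulative: 41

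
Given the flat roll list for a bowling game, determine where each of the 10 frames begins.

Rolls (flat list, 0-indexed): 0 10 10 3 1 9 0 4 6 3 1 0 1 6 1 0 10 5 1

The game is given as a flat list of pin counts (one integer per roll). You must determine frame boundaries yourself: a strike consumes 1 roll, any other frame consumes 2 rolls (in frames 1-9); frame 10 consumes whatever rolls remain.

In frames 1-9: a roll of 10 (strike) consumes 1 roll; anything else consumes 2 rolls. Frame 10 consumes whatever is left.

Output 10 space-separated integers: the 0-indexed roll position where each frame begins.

Answer: 0 2 3 5 7 9 11 13 15 17

Derivation:
Frame 1 starts at roll index 0: rolls=0,10 (sum=10), consumes 2 rolls
Frame 2 starts at roll index 2: roll=10 (strike), consumes 1 roll
Frame 3 starts at roll index 3: rolls=3,1 (sum=4), consumes 2 rolls
Frame 4 starts at roll index 5: rolls=9,0 (sum=9), consumes 2 rolls
Frame 5 starts at roll index 7: rolls=4,6 (sum=10), consumes 2 rolls
Frame 6 starts at roll index 9: rolls=3,1 (sum=4), consumes 2 rolls
Frame 7 starts at roll index 11: rolls=0,1 (sum=1), consumes 2 rolls
Frame 8 starts at roll index 13: rolls=6,1 (sum=7), consumes 2 rolls
Frame 9 starts at roll index 15: rolls=0,10 (sum=10), consumes 2 rolls
Frame 10 starts at roll index 17: 2 remaining rolls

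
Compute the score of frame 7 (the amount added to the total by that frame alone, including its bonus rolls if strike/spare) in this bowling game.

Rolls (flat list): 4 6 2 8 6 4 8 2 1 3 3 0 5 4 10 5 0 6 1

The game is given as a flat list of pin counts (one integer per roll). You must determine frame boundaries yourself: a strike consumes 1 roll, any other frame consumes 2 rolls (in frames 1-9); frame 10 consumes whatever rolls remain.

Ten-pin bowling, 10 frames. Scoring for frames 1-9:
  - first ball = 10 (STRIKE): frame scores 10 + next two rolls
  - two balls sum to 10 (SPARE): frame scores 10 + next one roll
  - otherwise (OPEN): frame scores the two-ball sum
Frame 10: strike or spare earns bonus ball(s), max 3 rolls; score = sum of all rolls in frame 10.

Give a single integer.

Answer: 9

Derivation:
Frame 1: SPARE (4+6=10). 10 + next roll (2) = 12. Cumulative: 12
Frame 2: SPARE (2+8=10). 10 + next roll (6) = 16. Cumulative: 28
Frame 3: SPARE (6+4=10). 10 + next roll (8) = 18. Cumulative: 46
Frame 4: SPARE (8+2=10). 10 + next roll (1) = 11. Cumulative: 57
Frame 5: OPEN (1+3=4). Cumulative: 61
Frame 6: OPEN (3+0=3). Cumulative: 64
Frame 7: OPEN (5+4=9). Cumulative: 73
Frame 8: STRIKE. 10 + next two rolls (5+0) = 15. Cumulative: 88
Frame 9: OPEN (5+0=5). Cumulative: 93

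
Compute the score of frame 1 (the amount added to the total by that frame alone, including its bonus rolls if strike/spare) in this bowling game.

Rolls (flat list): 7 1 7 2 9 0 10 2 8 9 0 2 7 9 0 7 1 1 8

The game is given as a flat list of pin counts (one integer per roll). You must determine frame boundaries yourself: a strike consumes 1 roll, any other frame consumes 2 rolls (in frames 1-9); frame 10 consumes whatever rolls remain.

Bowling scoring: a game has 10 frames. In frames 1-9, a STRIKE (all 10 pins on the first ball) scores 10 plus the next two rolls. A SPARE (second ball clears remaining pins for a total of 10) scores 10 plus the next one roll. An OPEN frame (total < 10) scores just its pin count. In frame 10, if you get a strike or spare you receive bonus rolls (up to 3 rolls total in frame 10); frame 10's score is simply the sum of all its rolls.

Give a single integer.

Frame 1: OPEN (7+1=8). Cumulative: 8
Frame 2: OPEN (7+2=9). Cumulative: 17
Frame 3: OPEN (9+0=9). Cumulative: 26

Answer: 8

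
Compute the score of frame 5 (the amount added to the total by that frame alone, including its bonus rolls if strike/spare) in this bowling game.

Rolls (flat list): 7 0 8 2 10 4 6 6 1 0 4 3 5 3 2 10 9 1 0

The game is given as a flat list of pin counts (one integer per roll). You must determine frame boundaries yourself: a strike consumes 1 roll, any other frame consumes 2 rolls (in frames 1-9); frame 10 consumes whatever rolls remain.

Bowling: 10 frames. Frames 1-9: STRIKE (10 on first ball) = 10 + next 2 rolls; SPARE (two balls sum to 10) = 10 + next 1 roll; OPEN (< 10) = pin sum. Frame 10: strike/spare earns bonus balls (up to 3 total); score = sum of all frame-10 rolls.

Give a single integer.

Frame 1: OPEN (7+0=7). Cumulative: 7
Frame 2: SPARE (8+2=10). 10 + next roll (10) = 20. Cumulative: 27
Frame 3: STRIKE. 10 + next two rolls (4+6) = 20. Cumulative: 47
Frame 4: SPARE (4+6=10). 10 + next roll (6) = 16. Cumulative: 63
Frame 5: OPEN (6+1=7). Cumulative: 70
Frame 6: OPEN (0+4=4). Cumulative: 74
Frame 7: OPEN (3+5=8). Cumulative: 82

Answer: 7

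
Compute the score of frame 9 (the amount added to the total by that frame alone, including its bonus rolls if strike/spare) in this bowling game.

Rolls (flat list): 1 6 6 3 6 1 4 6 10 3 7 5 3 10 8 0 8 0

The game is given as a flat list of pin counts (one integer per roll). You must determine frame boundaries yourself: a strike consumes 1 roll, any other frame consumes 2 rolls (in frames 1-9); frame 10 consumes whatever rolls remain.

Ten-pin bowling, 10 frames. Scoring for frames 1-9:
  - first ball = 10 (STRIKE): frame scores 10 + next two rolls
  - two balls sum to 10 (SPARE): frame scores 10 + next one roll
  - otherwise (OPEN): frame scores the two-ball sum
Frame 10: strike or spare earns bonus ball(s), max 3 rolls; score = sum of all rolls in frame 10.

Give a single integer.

Answer: 8

Derivation:
Frame 1: OPEN (1+6=7). Cumulative: 7
Frame 2: OPEN (6+3=9). Cumulative: 16
Frame 3: OPEN (6+1=7). Cumulative: 23
Frame 4: SPARE (4+6=10). 10 + next roll (10) = 20. Cumulative: 43
Frame 5: STRIKE. 10 + next two rolls (3+7) = 20. Cumulative: 63
Frame 6: SPARE (3+7=10). 10 + next roll (5) = 15. Cumulative: 78
Frame 7: OPEN (5+3=8). Cumulative: 86
Frame 8: STRIKE. 10 + next two rolls (8+0) = 18. Cumulative: 104
Frame 9: OPEN (8+0=8). Cumulative: 112
Frame 10: OPEN. Sum of all frame-10 rolls (8+0) = 8. Cumulative: 120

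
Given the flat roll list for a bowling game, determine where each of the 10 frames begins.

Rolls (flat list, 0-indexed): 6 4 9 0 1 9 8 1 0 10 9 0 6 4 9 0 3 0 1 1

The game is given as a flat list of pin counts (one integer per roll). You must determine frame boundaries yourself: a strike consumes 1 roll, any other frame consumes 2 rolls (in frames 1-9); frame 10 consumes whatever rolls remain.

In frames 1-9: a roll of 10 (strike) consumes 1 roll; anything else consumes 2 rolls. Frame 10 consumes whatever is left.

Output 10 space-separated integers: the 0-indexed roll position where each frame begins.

Answer: 0 2 4 6 8 10 12 14 16 18

Derivation:
Frame 1 starts at roll index 0: rolls=6,4 (sum=10), consumes 2 rolls
Frame 2 starts at roll index 2: rolls=9,0 (sum=9), consumes 2 rolls
Frame 3 starts at roll index 4: rolls=1,9 (sum=10), consumes 2 rolls
Frame 4 starts at roll index 6: rolls=8,1 (sum=9), consumes 2 rolls
Frame 5 starts at roll index 8: rolls=0,10 (sum=10), consumes 2 rolls
Frame 6 starts at roll index 10: rolls=9,0 (sum=9), consumes 2 rolls
Frame 7 starts at roll index 12: rolls=6,4 (sum=10), consumes 2 rolls
Frame 8 starts at roll index 14: rolls=9,0 (sum=9), consumes 2 rolls
Frame 9 starts at roll index 16: rolls=3,0 (sum=3), consumes 2 rolls
Frame 10 starts at roll index 18: 2 remaining rolls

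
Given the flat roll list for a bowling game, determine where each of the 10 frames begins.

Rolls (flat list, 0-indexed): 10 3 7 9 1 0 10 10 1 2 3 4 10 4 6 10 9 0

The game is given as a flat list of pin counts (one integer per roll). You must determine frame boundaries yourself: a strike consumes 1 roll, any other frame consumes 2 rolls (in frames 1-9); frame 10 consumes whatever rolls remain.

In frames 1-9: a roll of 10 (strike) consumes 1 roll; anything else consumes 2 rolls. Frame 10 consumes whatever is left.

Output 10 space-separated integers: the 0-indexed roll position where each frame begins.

Answer: 0 1 3 5 7 8 10 12 13 15

Derivation:
Frame 1 starts at roll index 0: roll=10 (strike), consumes 1 roll
Frame 2 starts at roll index 1: rolls=3,7 (sum=10), consumes 2 rolls
Frame 3 starts at roll index 3: rolls=9,1 (sum=10), consumes 2 rolls
Frame 4 starts at roll index 5: rolls=0,10 (sum=10), consumes 2 rolls
Frame 5 starts at roll index 7: roll=10 (strike), consumes 1 roll
Frame 6 starts at roll index 8: rolls=1,2 (sum=3), consumes 2 rolls
Frame 7 starts at roll index 10: rolls=3,4 (sum=7), consumes 2 rolls
Frame 8 starts at roll index 12: roll=10 (strike), consumes 1 roll
Frame 9 starts at roll index 13: rolls=4,6 (sum=10), consumes 2 rolls
Frame 10 starts at roll index 15: 3 remaining rolls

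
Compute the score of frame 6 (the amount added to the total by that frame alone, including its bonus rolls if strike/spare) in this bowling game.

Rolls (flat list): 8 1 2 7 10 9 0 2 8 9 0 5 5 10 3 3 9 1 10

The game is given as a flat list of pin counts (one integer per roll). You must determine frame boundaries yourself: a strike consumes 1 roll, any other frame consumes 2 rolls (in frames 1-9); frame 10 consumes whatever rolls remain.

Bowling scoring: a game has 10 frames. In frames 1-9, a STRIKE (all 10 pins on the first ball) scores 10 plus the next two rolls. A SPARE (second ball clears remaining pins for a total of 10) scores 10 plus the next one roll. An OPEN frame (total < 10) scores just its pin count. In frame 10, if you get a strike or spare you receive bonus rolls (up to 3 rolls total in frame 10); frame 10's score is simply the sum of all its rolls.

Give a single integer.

Frame 1: OPEN (8+1=9). Cumulative: 9
Frame 2: OPEN (2+7=9). Cumulative: 18
Frame 3: STRIKE. 10 + next two rolls (9+0) = 19. Cumulative: 37
Frame 4: OPEN (9+0=9). Cumulative: 46
Frame 5: SPARE (2+8=10). 10 + next roll (9) = 19. Cumulative: 65
Frame 6: OPEN (9+0=9). Cumulative: 74
Frame 7: SPARE (5+5=10). 10 + next roll (10) = 20. Cumulative: 94
Frame 8: STRIKE. 10 + next two rolls (3+3) = 16. Cumulative: 110

Answer: 9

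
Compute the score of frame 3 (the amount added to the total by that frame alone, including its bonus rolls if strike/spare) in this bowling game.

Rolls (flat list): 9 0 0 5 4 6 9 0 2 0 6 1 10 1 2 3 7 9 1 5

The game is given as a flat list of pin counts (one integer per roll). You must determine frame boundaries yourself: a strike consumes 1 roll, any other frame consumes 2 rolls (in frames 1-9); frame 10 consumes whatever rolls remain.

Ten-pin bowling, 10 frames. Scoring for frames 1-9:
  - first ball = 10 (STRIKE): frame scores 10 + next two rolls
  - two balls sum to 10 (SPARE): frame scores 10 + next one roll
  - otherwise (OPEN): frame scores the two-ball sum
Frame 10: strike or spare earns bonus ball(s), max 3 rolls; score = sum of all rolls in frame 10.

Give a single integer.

Frame 1: OPEN (9+0=9). Cumulative: 9
Frame 2: OPEN (0+5=5). Cumulative: 14
Frame 3: SPARE (4+6=10). 10 + next roll (9) = 19. Cumulative: 33
Frame 4: OPEN (9+0=9). Cumulative: 42
Frame 5: OPEN (2+0=2). Cumulative: 44

Answer: 19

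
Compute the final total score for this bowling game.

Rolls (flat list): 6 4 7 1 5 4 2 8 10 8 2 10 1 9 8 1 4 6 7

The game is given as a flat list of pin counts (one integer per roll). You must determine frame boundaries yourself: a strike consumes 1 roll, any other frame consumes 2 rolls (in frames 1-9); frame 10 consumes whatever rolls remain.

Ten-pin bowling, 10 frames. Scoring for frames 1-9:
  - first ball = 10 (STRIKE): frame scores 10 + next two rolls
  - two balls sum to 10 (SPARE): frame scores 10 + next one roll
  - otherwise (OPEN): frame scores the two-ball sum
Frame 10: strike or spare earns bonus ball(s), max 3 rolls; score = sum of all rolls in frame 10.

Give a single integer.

Frame 1: SPARE (6+4=10). 10 + next roll (7) = 17. Cumulative: 17
Frame 2: OPEN (7+1=8). Cumulative: 25
Frame 3: OPEN (5+4=9). Cumulative: 34
Frame 4: SPARE (2+8=10). 10 + next roll (10) = 20. Cumulative: 54
Frame 5: STRIKE. 10 + next two rolls (8+2) = 20. Cumulative: 74
Frame 6: SPARE (8+2=10). 10 + next roll (10) = 20. Cumulative: 94
Frame 7: STRIKE. 10 + next two rolls (1+9) = 20. Cumulative: 114
Frame 8: SPARE (1+9=10). 10 + next roll (8) = 18. Cumulative: 132
Frame 9: OPEN (8+1=9). Cumulative: 141
Frame 10: SPARE. Sum of all frame-10 rolls (4+6+7) = 17. Cumulative: 158

Answer: 158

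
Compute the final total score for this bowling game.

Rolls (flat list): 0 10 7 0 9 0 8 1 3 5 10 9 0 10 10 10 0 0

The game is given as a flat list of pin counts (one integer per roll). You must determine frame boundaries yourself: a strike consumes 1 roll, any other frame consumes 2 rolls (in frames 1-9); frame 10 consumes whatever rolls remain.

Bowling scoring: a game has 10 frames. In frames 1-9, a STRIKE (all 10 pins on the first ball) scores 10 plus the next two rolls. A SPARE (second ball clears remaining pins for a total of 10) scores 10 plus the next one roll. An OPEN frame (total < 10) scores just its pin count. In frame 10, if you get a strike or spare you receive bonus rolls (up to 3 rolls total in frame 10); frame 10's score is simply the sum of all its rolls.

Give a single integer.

Frame 1: SPARE (0+10=10). 10 + next roll (7) = 17. Cumulative: 17
Frame 2: OPEN (7+0=7). Cumulative: 24
Frame 3: OPEN (9+0=9). Cumulative: 33
Frame 4: OPEN (8+1=9). Cumulative: 42
Frame 5: OPEN (3+5=8). Cumulative: 50
Frame 6: STRIKE. 10 + next two rolls (9+0) = 19. Cumulative: 69
Frame 7: OPEN (9+0=9). Cumulative: 78
Frame 8: STRIKE. 10 + next two rolls (10+10) = 30. Cumulative: 108
Frame 9: STRIKE. 10 + next two rolls (10+0) = 20. Cumulative: 128
Frame 10: STRIKE. Sum of all frame-10 rolls (10+0+0) = 10. Cumulative: 138

Answer: 138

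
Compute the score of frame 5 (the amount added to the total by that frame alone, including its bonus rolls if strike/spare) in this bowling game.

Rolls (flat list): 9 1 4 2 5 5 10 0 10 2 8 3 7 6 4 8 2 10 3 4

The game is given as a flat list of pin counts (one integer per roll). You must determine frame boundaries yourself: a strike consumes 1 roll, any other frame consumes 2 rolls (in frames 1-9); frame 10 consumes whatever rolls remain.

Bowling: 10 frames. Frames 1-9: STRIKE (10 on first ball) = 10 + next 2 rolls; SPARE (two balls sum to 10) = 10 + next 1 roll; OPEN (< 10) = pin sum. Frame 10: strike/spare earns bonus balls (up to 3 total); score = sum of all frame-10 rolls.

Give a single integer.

Answer: 12

Derivation:
Frame 1: SPARE (9+1=10). 10 + next roll (4) = 14. Cumulative: 14
Frame 2: OPEN (4+2=6). Cumulative: 20
Frame 3: SPARE (5+5=10). 10 + next roll (10) = 20. Cumulative: 40
Frame 4: STRIKE. 10 + next two rolls (0+10) = 20. Cumulative: 60
Frame 5: SPARE (0+10=10). 10 + next roll (2) = 12. Cumulative: 72
Frame 6: SPARE (2+8=10). 10 + next roll (3) = 13. Cumulative: 85
Frame 7: SPARE (3+7=10). 10 + next roll (6) = 16. Cumulative: 101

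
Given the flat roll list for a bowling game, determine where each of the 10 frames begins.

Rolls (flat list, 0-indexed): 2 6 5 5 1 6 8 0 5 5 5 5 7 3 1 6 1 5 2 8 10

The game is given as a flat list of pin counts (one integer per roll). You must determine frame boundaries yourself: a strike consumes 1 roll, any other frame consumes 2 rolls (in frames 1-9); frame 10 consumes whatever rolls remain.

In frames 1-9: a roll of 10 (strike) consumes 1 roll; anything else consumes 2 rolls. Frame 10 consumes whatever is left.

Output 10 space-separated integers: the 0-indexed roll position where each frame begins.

Frame 1 starts at roll index 0: rolls=2,6 (sum=8), consumes 2 rolls
Frame 2 starts at roll index 2: rolls=5,5 (sum=10), consumes 2 rolls
Frame 3 starts at roll index 4: rolls=1,6 (sum=7), consumes 2 rolls
Frame 4 starts at roll index 6: rolls=8,0 (sum=8), consumes 2 rolls
Frame 5 starts at roll index 8: rolls=5,5 (sum=10), consumes 2 rolls
Frame 6 starts at roll index 10: rolls=5,5 (sum=10), consumes 2 rolls
Frame 7 starts at roll index 12: rolls=7,3 (sum=10), consumes 2 rolls
Frame 8 starts at roll index 14: rolls=1,6 (sum=7), consumes 2 rolls
Frame 9 starts at roll index 16: rolls=1,5 (sum=6), consumes 2 rolls
Frame 10 starts at roll index 18: 3 remaining rolls

Answer: 0 2 4 6 8 10 12 14 16 18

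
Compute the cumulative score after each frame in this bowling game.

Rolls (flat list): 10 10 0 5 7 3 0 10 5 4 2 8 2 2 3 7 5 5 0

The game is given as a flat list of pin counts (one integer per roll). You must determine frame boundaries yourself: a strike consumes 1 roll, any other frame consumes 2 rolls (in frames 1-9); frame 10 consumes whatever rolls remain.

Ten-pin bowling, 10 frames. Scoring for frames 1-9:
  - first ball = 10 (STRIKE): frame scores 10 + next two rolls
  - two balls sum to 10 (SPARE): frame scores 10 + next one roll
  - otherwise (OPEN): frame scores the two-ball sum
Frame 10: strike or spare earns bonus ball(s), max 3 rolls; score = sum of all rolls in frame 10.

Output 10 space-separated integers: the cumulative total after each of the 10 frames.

Answer: 20 35 40 50 65 74 86 90 105 115

Derivation:
Frame 1: STRIKE. 10 + next two rolls (10+0) = 20. Cumulative: 20
Frame 2: STRIKE. 10 + next two rolls (0+5) = 15. Cumulative: 35
Frame 3: OPEN (0+5=5). Cumulative: 40
Frame 4: SPARE (7+3=10). 10 + next roll (0) = 10. Cumulative: 50
Frame 5: SPARE (0+10=10). 10 + next roll (5) = 15. Cumulative: 65
Frame 6: OPEN (5+4=9). Cumulative: 74
Frame 7: SPARE (2+8=10). 10 + next roll (2) = 12. Cumulative: 86
Frame 8: OPEN (2+2=4). Cumulative: 90
Frame 9: SPARE (3+7=10). 10 + next roll (5) = 15. Cumulative: 105
Frame 10: SPARE. Sum of all frame-10 rolls (5+5+0) = 10. Cumulative: 115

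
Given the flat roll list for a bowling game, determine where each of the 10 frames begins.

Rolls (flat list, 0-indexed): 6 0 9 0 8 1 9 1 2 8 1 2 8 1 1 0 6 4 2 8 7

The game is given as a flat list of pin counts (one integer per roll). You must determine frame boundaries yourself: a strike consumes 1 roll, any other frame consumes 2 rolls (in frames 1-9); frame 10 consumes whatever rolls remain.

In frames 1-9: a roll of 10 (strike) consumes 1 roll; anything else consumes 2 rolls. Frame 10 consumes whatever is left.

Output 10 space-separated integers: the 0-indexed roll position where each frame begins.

Answer: 0 2 4 6 8 10 12 14 16 18

Derivation:
Frame 1 starts at roll index 0: rolls=6,0 (sum=6), consumes 2 rolls
Frame 2 starts at roll index 2: rolls=9,0 (sum=9), consumes 2 rolls
Frame 3 starts at roll index 4: rolls=8,1 (sum=9), consumes 2 rolls
Frame 4 starts at roll index 6: rolls=9,1 (sum=10), consumes 2 rolls
Frame 5 starts at roll index 8: rolls=2,8 (sum=10), consumes 2 rolls
Frame 6 starts at roll index 10: rolls=1,2 (sum=3), consumes 2 rolls
Frame 7 starts at roll index 12: rolls=8,1 (sum=9), consumes 2 rolls
Frame 8 starts at roll index 14: rolls=1,0 (sum=1), consumes 2 rolls
Frame 9 starts at roll index 16: rolls=6,4 (sum=10), consumes 2 rolls
Frame 10 starts at roll index 18: 3 remaining rolls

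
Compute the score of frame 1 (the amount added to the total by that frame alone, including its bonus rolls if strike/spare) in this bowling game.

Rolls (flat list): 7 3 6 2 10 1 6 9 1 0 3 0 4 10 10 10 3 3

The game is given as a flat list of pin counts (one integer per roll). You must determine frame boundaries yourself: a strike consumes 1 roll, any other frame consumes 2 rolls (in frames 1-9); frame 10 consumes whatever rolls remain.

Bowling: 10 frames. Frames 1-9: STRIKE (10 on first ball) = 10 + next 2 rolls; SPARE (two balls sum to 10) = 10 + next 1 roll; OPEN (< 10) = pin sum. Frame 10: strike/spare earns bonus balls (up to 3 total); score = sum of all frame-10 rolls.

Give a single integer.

Answer: 16

Derivation:
Frame 1: SPARE (7+3=10). 10 + next roll (6) = 16. Cumulative: 16
Frame 2: OPEN (6+2=8). Cumulative: 24
Frame 3: STRIKE. 10 + next two rolls (1+6) = 17. Cumulative: 41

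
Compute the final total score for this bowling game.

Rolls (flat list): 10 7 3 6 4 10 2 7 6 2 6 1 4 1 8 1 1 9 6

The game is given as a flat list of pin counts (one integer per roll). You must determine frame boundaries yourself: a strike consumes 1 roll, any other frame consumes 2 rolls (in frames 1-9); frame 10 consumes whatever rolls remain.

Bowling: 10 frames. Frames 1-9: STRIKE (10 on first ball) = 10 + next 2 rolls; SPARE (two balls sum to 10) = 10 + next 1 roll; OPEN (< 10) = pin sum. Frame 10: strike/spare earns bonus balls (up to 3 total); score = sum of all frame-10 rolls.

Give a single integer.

Answer: 129

Derivation:
Frame 1: STRIKE. 10 + next two rolls (7+3) = 20. Cumulative: 20
Frame 2: SPARE (7+3=10). 10 + next roll (6) = 16. Cumulative: 36
Frame 3: SPARE (6+4=10). 10 + next roll (10) = 20. Cumulative: 56
Frame 4: STRIKE. 10 + next two rolls (2+7) = 19. Cumulative: 75
Frame 5: OPEN (2+7=9). Cumulative: 84
Frame 6: OPEN (6+2=8). Cumulative: 92
Frame 7: OPEN (6+1=7). Cumulative: 99
Frame 8: OPEN (4+1=5). Cumulative: 104
Frame 9: OPEN (8+1=9). Cumulative: 113
Frame 10: SPARE. Sum of all frame-10 rolls (1+9+6) = 16. Cumulative: 129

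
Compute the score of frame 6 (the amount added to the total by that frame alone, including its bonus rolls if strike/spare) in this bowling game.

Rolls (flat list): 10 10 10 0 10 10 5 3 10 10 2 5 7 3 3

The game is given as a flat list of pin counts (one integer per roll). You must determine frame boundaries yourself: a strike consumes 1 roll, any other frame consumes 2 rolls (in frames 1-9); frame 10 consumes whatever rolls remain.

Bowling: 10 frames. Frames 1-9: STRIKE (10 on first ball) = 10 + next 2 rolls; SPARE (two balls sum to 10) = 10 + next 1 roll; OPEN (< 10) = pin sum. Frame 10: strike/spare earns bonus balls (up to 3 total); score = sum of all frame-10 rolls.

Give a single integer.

Answer: 8

Derivation:
Frame 1: STRIKE. 10 + next two rolls (10+10) = 30. Cumulative: 30
Frame 2: STRIKE. 10 + next two rolls (10+0) = 20. Cumulative: 50
Frame 3: STRIKE. 10 + next two rolls (0+10) = 20. Cumulative: 70
Frame 4: SPARE (0+10=10). 10 + next roll (10) = 20. Cumulative: 90
Frame 5: STRIKE. 10 + next two rolls (5+3) = 18. Cumulative: 108
Frame 6: OPEN (5+3=8). Cumulative: 116
Frame 7: STRIKE. 10 + next two rolls (10+2) = 22. Cumulative: 138
Frame 8: STRIKE. 10 + next two rolls (2+5) = 17. Cumulative: 155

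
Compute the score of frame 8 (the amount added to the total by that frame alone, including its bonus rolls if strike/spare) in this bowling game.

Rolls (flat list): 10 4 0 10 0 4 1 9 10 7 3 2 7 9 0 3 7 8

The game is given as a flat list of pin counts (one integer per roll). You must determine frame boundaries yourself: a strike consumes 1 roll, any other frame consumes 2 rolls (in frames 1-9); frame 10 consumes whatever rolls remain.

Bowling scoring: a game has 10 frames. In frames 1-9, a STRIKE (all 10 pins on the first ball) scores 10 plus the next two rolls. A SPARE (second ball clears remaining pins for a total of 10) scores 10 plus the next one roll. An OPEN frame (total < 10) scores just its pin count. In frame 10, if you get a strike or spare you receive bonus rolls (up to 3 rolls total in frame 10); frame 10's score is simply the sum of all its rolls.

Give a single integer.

Answer: 9

Derivation:
Frame 1: STRIKE. 10 + next two rolls (4+0) = 14. Cumulative: 14
Frame 2: OPEN (4+0=4). Cumulative: 18
Frame 3: STRIKE. 10 + next two rolls (0+4) = 14. Cumulative: 32
Frame 4: OPEN (0+4=4). Cumulative: 36
Frame 5: SPARE (1+9=10). 10 + next roll (10) = 20. Cumulative: 56
Frame 6: STRIKE. 10 + next two rolls (7+3) = 20. Cumulative: 76
Frame 7: SPARE (7+3=10). 10 + next roll (2) = 12. Cumulative: 88
Frame 8: OPEN (2+7=9). Cumulative: 97
Frame 9: OPEN (9+0=9). Cumulative: 106
Frame 10: SPARE. Sum of all frame-10 rolls (3+7+8) = 18. Cumulative: 124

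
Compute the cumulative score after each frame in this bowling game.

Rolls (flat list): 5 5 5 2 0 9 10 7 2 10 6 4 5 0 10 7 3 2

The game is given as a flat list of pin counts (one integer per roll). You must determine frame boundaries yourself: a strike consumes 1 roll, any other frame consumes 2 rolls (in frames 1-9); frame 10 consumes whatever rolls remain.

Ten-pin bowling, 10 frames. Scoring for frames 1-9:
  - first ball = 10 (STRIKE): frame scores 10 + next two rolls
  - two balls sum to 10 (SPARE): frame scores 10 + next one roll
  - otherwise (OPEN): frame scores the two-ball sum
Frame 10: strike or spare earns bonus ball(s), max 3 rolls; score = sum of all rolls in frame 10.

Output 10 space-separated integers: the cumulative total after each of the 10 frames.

Frame 1: SPARE (5+5=10). 10 + next roll (5) = 15. Cumulative: 15
Frame 2: OPEN (5+2=7). Cumulative: 22
Frame 3: OPEN (0+9=9). Cumulative: 31
Frame 4: STRIKE. 10 + next two rolls (7+2) = 19. Cumulative: 50
Frame 5: OPEN (7+2=9). Cumulative: 59
Frame 6: STRIKE. 10 + next two rolls (6+4) = 20. Cumulative: 79
Frame 7: SPARE (6+4=10). 10 + next roll (5) = 15. Cumulative: 94
Frame 8: OPEN (5+0=5). Cumulative: 99
Frame 9: STRIKE. 10 + next two rolls (7+3) = 20. Cumulative: 119
Frame 10: SPARE. Sum of all frame-10 rolls (7+3+2) = 12. Cumulative: 131

Answer: 15 22 31 50 59 79 94 99 119 131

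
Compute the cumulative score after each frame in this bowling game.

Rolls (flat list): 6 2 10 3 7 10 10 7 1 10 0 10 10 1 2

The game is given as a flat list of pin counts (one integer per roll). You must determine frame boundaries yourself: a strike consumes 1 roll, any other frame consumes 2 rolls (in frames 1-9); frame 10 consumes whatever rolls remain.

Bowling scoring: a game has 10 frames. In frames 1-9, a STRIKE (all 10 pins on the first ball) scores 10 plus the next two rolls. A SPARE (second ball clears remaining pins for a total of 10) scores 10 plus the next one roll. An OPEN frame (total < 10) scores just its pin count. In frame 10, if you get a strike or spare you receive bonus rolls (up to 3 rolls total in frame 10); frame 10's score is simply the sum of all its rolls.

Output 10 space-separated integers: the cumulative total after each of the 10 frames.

Frame 1: OPEN (6+2=8). Cumulative: 8
Frame 2: STRIKE. 10 + next two rolls (3+7) = 20. Cumulative: 28
Frame 3: SPARE (3+7=10). 10 + next roll (10) = 20. Cumulative: 48
Frame 4: STRIKE. 10 + next two rolls (10+7) = 27. Cumulative: 75
Frame 5: STRIKE. 10 + next two rolls (7+1) = 18. Cumulative: 93
Frame 6: OPEN (7+1=8). Cumulative: 101
Frame 7: STRIKE. 10 + next two rolls (0+10) = 20. Cumulative: 121
Frame 8: SPARE (0+10=10). 10 + next roll (10) = 20. Cumulative: 141
Frame 9: STRIKE. 10 + next two rolls (1+2) = 13. Cumulative: 154
Frame 10: OPEN. Sum of all frame-10 rolls (1+2) = 3. Cumulative: 157

Answer: 8 28 48 75 93 101 121 141 154 157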